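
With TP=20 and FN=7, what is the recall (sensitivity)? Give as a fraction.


Recall = TP / (TP + FN) = 20 / 27 = 20/27.

20/27


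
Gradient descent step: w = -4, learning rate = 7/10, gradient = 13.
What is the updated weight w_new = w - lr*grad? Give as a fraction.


w_new = -4 - 7/10 * 13 = -4 - 91/10 = -131/10.

-131/10


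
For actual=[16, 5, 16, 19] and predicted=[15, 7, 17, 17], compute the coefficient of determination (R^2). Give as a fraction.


Mean(y) = 14. SS_res = 10. SS_tot = 114. R^2 = 1 - 10/(114) = 52/57.

52/57


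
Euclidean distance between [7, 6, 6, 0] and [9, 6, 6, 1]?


d = sqrt(sum of squared differences). (7-9)^2=4, (6-6)^2=0, (6-6)^2=0, (0-1)^2=1. Sum = 5.

sqrt(5)


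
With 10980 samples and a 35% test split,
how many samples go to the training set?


Test set = 10980 * 35% = 3843. Training set = 10980 - 3843 = 7137.

7137


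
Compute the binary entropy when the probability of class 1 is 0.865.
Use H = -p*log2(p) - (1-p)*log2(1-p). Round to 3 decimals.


H = -0.865*log2(0.865) - 0.135*log2(0.135) = 0.571.

0.571


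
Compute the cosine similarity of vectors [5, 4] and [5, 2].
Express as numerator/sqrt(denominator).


dot = 33. |a|^2 = 41, |b|^2 = 29. cos = 33/sqrt(1189).

33/sqrt(1189)


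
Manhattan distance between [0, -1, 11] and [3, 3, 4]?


d = sum of absolute differences: |0-3|=3 + |-1-3|=4 + |11-4|=7 = 14.

14


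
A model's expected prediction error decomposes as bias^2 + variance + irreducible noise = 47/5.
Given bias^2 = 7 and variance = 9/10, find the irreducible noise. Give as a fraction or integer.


Total error = bias^2 + variance + irreducible noise. So irreducible noise = 47/5 - 7 - 9/10 = 3/2.

3/2


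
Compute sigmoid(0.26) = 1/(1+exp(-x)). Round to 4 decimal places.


sigma(0.26) = 1/(1+e^(-0.26)) = 1/(1+0.771052) = 1/1.771052 = 0.5646.

0.5646


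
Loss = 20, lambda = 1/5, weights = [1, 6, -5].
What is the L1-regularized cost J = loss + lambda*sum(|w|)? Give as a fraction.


L1 norm = sum(|w|) = 12. J = 20 + 1/5 * 12 = 112/5.

112/5


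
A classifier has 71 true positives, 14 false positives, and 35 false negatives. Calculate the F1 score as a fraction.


Precision = 71/85 = 71/85. Recall = 71/106 = 71/106. F1 = 2*P*R/(P+R) = 142/191.

142/191


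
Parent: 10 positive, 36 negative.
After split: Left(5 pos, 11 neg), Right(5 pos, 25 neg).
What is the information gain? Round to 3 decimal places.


H(parent) = 0.7554. H(left) = 0.8960, H(right) = 0.6500. Weighted = (16/46)*0.8960 + (30/46)*0.6500 = 0.7356. IG = 0.7554 - 0.7356 = 0.0198, which rounds to 0.020.

0.020


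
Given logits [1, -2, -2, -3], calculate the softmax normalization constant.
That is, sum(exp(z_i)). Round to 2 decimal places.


Denom = e^1=2.7183 + e^-2=0.1353 + e^-2=0.1353 + e^-3=0.0498. Sum = 3.0387, which rounds to 3.04.

3.04


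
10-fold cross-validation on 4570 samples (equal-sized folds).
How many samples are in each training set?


Each validation fold has 4570/10 = 457 samples. Training set = 4570 - 457 = 4113.

4113


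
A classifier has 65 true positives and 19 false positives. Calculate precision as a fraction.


Precision = TP / (TP + FP) = 65 / 84 = 65/84.

65/84


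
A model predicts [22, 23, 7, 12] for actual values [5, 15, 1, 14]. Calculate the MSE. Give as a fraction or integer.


MSE = (1/4) * ((5-22)^2=289 + (15-23)^2=64 + (1-7)^2=36 + (14-12)^2=4). Sum = 393. MSE = 393/4.

393/4


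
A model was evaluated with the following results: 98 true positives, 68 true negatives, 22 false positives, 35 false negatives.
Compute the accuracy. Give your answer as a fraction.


Accuracy = (TP + TN) / (TP + TN + FP + FN) = (98 + 68) / 223 = 166/223.

166/223


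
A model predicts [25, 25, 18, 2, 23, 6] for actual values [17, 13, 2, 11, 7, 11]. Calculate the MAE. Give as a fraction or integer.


MAE = (1/6) * (|17-25|=8 + |13-25|=12 + |2-18|=16 + |11-2|=9 + |7-23|=16 + |11-6|=5). Sum = 66. MAE = 11.

11


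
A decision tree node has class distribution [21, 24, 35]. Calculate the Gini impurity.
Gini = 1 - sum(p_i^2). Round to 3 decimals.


Total = 80. Proportions: 21/80, 24/80, 35/80. sum(p_i^2) = 0.3503. Gini = 1 - 0.3503 = 0.6497, which rounds to 0.650.

0.650


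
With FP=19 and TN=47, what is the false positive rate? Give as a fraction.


FPR = FP / (FP + TN) = 19 / 66 = 19/66.

19/66


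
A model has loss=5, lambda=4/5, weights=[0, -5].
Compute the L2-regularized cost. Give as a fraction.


L2 sq norm = sum(w^2) = 25. J = 5 + 4/5 * 25 = 25.

25


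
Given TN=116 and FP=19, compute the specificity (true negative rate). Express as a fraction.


Specificity = TN / (TN + FP) = 116 / 135 = 116/135.

116/135


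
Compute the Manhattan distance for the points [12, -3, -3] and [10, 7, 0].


d = sum of absolute differences: |12-10|=2 + |-3-7|=10 + |-3-0|=3 = 15.

15


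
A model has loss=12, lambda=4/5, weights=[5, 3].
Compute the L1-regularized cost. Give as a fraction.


L1 norm = sum(|w|) = 8. J = 12 + 4/5 * 8 = 92/5.

92/5


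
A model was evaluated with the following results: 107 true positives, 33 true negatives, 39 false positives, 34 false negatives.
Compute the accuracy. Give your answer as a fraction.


Accuracy = (TP + TN) / (TP + TN + FP + FN) = (107 + 33) / 213 = 140/213.

140/213


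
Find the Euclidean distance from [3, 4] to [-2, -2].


d = sqrt(sum of squared differences). (3--2)^2=25, (4--2)^2=36. Sum = 61.

sqrt(61)


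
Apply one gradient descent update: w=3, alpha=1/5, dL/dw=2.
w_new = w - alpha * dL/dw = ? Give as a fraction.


w_new = 3 - 1/5 * 2 = 3 - 2/5 = 13/5.

13/5


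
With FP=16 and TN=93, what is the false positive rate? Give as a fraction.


FPR = FP / (FP + TN) = 16 / 109 = 16/109.

16/109


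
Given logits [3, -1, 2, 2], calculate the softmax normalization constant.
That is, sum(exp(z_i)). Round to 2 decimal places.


Denom = e^3=20.0855 + e^-1=0.3679 + e^2=7.3891 + e^2=7.3891. Sum = 35.2316, which rounds to 35.23.

35.23


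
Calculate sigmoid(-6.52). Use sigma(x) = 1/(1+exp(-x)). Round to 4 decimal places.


sigma(-6.52) = 1/(1+e^(6.52)) = 1/(1+678.578385) = 1/679.578385 = 0.0015.

0.0015


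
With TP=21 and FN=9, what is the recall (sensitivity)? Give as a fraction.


Recall = TP / (TP + FN) = 21 / 30 = 7/10.

7/10


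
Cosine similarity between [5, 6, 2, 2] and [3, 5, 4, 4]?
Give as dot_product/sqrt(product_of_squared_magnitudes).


dot = 61. |a|^2 = 69, |b|^2 = 66. cos = 61/sqrt(4554).

61/sqrt(4554)


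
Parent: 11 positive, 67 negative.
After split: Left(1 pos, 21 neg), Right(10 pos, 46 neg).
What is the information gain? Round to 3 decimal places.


H(parent) = 0.5869. H(left) = 0.2668, H(right) = 0.6769. Weighted = (22/78)*0.2668 + (56/78)*0.6769 = 0.5612. IG = 0.5869 - 0.5612 = 0.0257, which rounds to 0.026.

0.026


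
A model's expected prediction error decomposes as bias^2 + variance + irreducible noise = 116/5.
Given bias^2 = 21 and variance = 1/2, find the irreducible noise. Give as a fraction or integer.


Total error = bias^2 + variance + irreducible noise. So irreducible noise = 116/5 - 21 - 1/2 = 17/10.

17/10


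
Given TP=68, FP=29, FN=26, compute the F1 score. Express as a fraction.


Precision = 68/97 = 68/97. Recall = 68/94 = 34/47. F1 = 2*P*R/(P+R) = 136/191.

136/191


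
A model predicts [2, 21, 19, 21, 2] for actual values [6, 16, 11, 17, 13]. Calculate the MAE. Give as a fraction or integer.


MAE = (1/5) * (|6-2|=4 + |16-21|=5 + |11-19|=8 + |17-21|=4 + |13-2|=11). Sum = 32. MAE = 32/5.

32/5


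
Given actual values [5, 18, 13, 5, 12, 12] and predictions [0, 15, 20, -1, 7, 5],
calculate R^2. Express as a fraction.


Mean(y) = 65/6. SS_res = 193. SS_tot = 761/6. R^2 = 1 - 193/(761/6) = -397/761.

-397/761


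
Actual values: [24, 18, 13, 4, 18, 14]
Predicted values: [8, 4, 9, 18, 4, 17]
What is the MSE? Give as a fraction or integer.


MSE = (1/6) * ((24-8)^2=256 + (18-4)^2=196 + (13-9)^2=16 + (4-18)^2=196 + (18-4)^2=196 + (14-17)^2=9). Sum = 869. MSE = 869/6.

869/6


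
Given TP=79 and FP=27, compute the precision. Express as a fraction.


Precision = TP / (TP + FP) = 79 / 106 = 79/106.

79/106


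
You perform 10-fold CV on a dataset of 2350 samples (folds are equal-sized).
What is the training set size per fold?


Each validation fold has 2350/10 = 235 samples. Training set = 2350 - 235 = 2115.

2115


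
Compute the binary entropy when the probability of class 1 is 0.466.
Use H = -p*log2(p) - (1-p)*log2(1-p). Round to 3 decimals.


H = -0.466*log2(0.466) - 0.534*log2(0.534) = 0.997.

0.997


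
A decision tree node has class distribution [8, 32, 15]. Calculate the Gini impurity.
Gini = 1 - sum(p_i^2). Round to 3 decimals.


Total = 55. Proportions: 8/55, 32/55, 15/55. sum(p_i^2) = 0.4340. Gini = 1 - 0.4340 = 0.5660, which rounds to 0.566.

0.566


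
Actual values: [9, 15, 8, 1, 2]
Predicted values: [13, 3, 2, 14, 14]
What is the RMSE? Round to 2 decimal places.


MSE = 101.8000. RMSE = sqrt(101.8000) = 10.09.

10.09


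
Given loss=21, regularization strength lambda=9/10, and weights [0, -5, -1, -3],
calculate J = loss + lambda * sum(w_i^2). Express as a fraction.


L2 sq norm = sum(w^2) = 35. J = 21 + 9/10 * 35 = 105/2.

105/2


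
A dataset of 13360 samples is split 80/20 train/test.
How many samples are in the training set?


Test set = 13360 * 20% = 2672. Training set = 13360 - 2672 = 10688.

10688


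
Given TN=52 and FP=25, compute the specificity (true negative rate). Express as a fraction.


Specificity = TN / (TN + FP) = 52 / 77 = 52/77.

52/77


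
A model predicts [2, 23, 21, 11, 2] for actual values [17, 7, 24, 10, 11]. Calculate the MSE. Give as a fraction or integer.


MSE = (1/5) * ((17-2)^2=225 + (7-23)^2=256 + (24-21)^2=9 + (10-11)^2=1 + (11-2)^2=81). Sum = 572. MSE = 572/5.

572/5


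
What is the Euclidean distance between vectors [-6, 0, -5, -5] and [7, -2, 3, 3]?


d = sqrt(sum of squared differences). (-6-7)^2=169, (0--2)^2=4, (-5-3)^2=64, (-5-3)^2=64. Sum = 301.

sqrt(301)


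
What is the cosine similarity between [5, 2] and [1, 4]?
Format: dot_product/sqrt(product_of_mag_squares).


dot = 13. |a|^2 = 29, |b|^2 = 17. cos = 13/sqrt(493).

13/sqrt(493)


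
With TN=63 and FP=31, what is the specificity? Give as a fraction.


Specificity = TN / (TN + FP) = 63 / 94 = 63/94.

63/94


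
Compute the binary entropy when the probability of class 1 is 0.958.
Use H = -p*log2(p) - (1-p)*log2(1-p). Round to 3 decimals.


H = -0.958*log2(0.958) - 0.042*log2(0.042) = 0.251.

0.251


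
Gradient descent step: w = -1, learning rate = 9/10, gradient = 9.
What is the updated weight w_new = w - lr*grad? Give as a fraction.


w_new = -1 - 9/10 * 9 = -1 - 81/10 = -91/10.

-91/10


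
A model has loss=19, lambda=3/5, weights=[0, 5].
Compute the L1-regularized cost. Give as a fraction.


L1 norm = sum(|w|) = 5. J = 19 + 3/5 * 5 = 22.

22


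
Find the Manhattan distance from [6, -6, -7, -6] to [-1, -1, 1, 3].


d = sum of absolute differences: |6--1|=7 + |-6--1|=5 + |-7-1|=8 + |-6-3|=9 = 29.

29


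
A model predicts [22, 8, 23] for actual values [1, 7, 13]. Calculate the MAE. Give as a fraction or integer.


MAE = (1/3) * (|1-22|=21 + |7-8|=1 + |13-23|=10). Sum = 32. MAE = 32/3.

32/3


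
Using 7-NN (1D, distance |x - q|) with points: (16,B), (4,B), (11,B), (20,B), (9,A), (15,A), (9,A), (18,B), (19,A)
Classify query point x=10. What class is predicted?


Distances: |16-10|=6, |4-10|=6, |11-10|=1, |20-10|=10, |9-10|=1, |15-10|=5, |9-10|=1, |18-10|=8, |19-10|=9. 7 nearest: (9,A), (9,A), (11,B), (15,A), (16,B), (4,B), (18,B). Counts: {'A': 3, 'B': 4}. Majority class: B.

B


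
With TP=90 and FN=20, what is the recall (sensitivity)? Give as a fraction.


Recall = TP / (TP + FN) = 90 / 110 = 9/11.

9/11


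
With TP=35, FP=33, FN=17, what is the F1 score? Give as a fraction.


Precision = 35/68 = 35/68. Recall = 35/52 = 35/52. F1 = 2*P*R/(P+R) = 7/12.

7/12


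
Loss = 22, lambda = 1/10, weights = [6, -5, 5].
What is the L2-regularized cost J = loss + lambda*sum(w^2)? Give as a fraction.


L2 sq norm = sum(w^2) = 86. J = 22 + 1/10 * 86 = 153/5.

153/5


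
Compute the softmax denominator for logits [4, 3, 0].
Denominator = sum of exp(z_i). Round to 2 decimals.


Denom = e^4=54.5982 + e^3=20.0855 + e^0=1.0000. Sum = 75.6837, which rounds to 75.68.

75.68


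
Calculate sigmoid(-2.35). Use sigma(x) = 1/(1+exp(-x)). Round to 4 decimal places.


sigma(-2.35) = 1/(1+e^(2.35)) = 1/(1+10.485570) = 1/11.485570 = 0.0871.

0.0871


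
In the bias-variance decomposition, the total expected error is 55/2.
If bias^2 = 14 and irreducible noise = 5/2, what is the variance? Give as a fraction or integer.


Total error = bias^2 + variance + irreducible noise. So variance = 55/2 - 14 - 5/2 = 11.

11


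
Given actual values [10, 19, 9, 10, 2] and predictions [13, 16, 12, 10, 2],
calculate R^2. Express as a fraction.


Mean(y) = 10. SS_res = 27. SS_tot = 146. R^2 = 1 - 27/(146) = 119/146.

119/146


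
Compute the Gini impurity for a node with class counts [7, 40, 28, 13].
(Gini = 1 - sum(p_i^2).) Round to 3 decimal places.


Total = 88. Proportions: 7/88, 40/88, 28/88, 13/88. sum(p_i^2) = 0.3360. Gini = 1 - 0.3360 = 0.6640, which rounds to 0.664.

0.664


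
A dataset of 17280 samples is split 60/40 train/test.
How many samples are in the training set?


Test set = 17280 * 40% = 6912. Training set = 17280 - 6912 = 10368.

10368


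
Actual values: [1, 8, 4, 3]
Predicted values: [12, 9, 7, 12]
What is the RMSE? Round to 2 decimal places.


MSE = 53.0000. RMSE = sqrt(53.0000) = 7.28.

7.28


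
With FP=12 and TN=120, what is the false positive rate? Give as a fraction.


FPR = FP / (FP + TN) = 12 / 132 = 1/11.

1/11


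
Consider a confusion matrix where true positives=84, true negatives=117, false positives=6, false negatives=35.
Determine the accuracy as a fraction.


Accuracy = (TP + TN) / (TP + TN + FP + FN) = (84 + 117) / 242 = 201/242.

201/242


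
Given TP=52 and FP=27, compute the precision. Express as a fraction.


Precision = TP / (TP + FP) = 52 / 79 = 52/79.

52/79


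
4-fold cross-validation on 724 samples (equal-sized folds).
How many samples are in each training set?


Each validation fold has 724/4 = 181 samples. Training set = 724 - 181 = 543.

543


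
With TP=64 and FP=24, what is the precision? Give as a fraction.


Precision = TP / (TP + FP) = 64 / 88 = 8/11.

8/11


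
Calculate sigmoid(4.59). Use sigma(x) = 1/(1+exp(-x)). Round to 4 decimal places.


sigma(4.59) = 1/(1+e^(-4.59)) = 1/(1+0.010153) = 1/1.010153 = 0.9899.

0.9899


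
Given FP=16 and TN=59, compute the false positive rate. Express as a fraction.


FPR = FP / (FP + TN) = 16 / 75 = 16/75.

16/75


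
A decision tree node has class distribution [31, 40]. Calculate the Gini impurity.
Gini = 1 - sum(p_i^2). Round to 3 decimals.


Total = 71. Proportions: 31/71, 40/71. sum(p_i^2) = 0.5080. Gini = 1 - 0.5080 = 0.4920, which rounds to 0.492.

0.492


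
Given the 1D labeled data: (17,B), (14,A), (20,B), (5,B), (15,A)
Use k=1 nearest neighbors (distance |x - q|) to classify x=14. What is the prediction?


Distances: |17-14|=3, |14-14|=0, |20-14|=6, |5-14|=9, |15-14|=1. 1 nearest: (14,A). Counts: {'A': 1}. Majority class: A.

A


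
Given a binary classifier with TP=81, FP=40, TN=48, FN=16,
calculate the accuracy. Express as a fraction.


Accuracy = (TP + TN) / (TP + TN + FP + FN) = (81 + 48) / 185 = 129/185.

129/185


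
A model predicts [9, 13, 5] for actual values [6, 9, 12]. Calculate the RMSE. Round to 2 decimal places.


MSE = 24.6667. RMSE = sqrt(24.6667) = 4.97.

4.97


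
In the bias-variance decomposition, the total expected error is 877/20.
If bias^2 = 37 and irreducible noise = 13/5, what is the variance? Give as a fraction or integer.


Total error = bias^2 + variance + irreducible noise. So variance = 877/20 - 37 - 13/5 = 17/4.

17/4


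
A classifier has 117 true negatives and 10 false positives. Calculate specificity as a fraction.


Specificity = TN / (TN + FP) = 117 / 127 = 117/127.

117/127


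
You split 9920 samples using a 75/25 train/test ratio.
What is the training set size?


Test set = 9920 * 25% = 2480. Training set = 9920 - 2480 = 7440.

7440


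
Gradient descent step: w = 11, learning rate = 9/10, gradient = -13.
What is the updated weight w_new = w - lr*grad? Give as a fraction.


w_new = 11 - 9/10 * -13 = 11 - -117/10 = 227/10.

227/10


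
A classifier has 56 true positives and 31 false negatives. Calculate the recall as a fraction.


Recall = TP / (TP + FN) = 56 / 87 = 56/87.

56/87


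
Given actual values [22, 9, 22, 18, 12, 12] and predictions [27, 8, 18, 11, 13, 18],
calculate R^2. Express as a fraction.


Mean(y) = 95/6. SS_res = 128. SS_tot = 941/6. R^2 = 1 - 128/(941/6) = 173/941.

173/941


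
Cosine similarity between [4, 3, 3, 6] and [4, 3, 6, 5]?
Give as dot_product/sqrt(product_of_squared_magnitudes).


dot = 73. |a|^2 = 70, |b|^2 = 86. cos = 73/sqrt(6020).

73/sqrt(6020)


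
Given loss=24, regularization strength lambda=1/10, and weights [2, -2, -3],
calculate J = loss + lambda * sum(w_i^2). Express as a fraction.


L2 sq norm = sum(w^2) = 17. J = 24 + 1/10 * 17 = 257/10.

257/10


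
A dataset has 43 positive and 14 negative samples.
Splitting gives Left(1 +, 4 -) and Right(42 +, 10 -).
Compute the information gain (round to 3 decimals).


H(parent) = 0.8043. H(left) = 0.7219, H(right) = 0.7063. Weighted = (5/57)*0.7219 + (52/57)*0.7063 = 0.7077. IG = 0.8043 - 0.7077 = 0.0966, which rounds to 0.097.

0.097


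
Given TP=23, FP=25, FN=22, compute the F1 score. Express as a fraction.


Precision = 23/48 = 23/48. Recall = 23/45 = 23/45. F1 = 2*P*R/(P+R) = 46/93.

46/93


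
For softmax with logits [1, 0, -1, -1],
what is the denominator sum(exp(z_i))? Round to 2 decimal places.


Denom = e^1=2.7183 + e^0=1.0000 + e^-1=0.3679 + e^-1=0.3679. Sum = 4.4541, which rounds to 4.45.

4.45


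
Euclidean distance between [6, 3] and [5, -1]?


d = sqrt(sum of squared differences). (6-5)^2=1, (3--1)^2=16. Sum = 17.

sqrt(17)


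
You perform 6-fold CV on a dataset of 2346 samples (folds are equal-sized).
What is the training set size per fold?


Each validation fold has 2346/6 = 391 samples. Training set = 2346 - 391 = 1955.

1955


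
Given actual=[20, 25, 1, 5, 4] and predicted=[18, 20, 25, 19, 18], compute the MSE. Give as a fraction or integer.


MSE = (1/5) * ((20-18)^2=4 + (25-20)^2=25 + (1-25)^2=576 + (5-19)^2=196 + (4-18)^2=196). Sum = 997. MSE = 997/5.

997/5


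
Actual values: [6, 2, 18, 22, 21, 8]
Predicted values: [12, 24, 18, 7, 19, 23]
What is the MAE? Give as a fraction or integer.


MAE = (1/6) * (|6-12|=6 + |2-24|=22 + |18-18|=0 + |22-7|=15 + |21-19|=2 + |8-23|=15). Sum = 60. MAE = 10.

10


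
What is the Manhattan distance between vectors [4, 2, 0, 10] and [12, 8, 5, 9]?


d = sum of absolute differences: |4-12|=8 + |2-8|=6 + |0-5|=5 + |10-9|=1 = 20.

20


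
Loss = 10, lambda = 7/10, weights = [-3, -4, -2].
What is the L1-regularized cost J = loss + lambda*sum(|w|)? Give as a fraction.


L1 norm = sum(|w|) = 9. J = 10 + 7/10 * 9 = 163/10.

163/10


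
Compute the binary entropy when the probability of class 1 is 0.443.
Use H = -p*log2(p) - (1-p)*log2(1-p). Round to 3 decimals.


H = -0.443*log2(0.443) - 0.557*log2(0.557) = 0.991.

0.991


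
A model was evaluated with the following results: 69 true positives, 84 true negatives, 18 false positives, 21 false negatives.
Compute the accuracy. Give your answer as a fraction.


Accuracy = (TP + TN) / (TP + TN + FP + FN) = (69 + 84) / 192 = 51/64.

51/64


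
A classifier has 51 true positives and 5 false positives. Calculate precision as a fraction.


Precision = TP / (TP + FP) = 51 / 56 = 51/56.

51/56


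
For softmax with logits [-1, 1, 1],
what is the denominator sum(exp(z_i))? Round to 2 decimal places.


Denom = e^-1=0.3679 + e^1=2.7183 + e^1=2.7183. Sum = 5.8045, which rounds to 5.80.

5.80


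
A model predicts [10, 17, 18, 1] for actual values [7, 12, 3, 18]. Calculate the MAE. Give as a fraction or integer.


MAE = (1/4) * (|7-10|=3 + |12-17|=5 + |3-18|=15 + |18-1|=17). Sum = 40. MAE = 10.

10


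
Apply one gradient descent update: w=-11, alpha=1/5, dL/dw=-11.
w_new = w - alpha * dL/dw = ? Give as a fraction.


w_new = -11 - 1/5 * -11 = -11 - -11/5 = -44/5.

-44/5


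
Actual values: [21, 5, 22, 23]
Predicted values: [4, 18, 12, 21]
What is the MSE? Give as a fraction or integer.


MSE = (1/4) * ((21-4)^2=289 + (5-18)^2=169 + (22-12)^2=100 + (23-21)^2=4). Sum = 562. MSE = 281/2.

281/2


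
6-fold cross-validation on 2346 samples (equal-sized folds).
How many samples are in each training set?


Each validation fold has 2346/6 = 391 samples. Training set = 2346 - 391 = 1955.

1955


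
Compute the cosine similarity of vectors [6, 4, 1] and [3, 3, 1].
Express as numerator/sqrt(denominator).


dot = 31. |a|^2 = 53, |b|^2 = 19. cos = 31/sqrt(1007).

31/sqrt(1007)


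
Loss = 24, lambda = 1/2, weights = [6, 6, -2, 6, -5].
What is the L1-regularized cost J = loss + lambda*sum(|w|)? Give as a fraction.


L1 norm = sum(|w|) = 25. J = 24 + 1/2 * 25 = 73/2.

73/2


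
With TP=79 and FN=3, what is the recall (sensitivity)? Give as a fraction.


Recall = TP / (TP + FN) = 79 / 82 = 79/82.

79/82


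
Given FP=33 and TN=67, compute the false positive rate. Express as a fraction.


FPR = FP / (FP + TN) = 33 / 100 = 33/100.

33/100


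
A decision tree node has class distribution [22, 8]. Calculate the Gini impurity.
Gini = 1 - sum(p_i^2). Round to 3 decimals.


Total = 30. Proportions: 22/30, 8/30. sum(p_i^2) = 0.6089. Gini = 1 - 0.6089 = 0.3911, which rounds to 0.391.

0.391


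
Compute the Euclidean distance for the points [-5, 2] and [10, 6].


d = sqrt(sum of squared differences). (-5-10)^2=225, (2-6)^2=16. Sum = 241.

sqrt(241)


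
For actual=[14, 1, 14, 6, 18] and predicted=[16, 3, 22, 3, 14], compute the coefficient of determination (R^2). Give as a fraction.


Mean(y) = 53/5. SS_res = 97. SS_tot = 956/5. R^2 = 1 - 97/(956/5) = 471/956.

471/956


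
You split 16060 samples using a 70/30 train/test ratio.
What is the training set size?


Test set = 16060 * 30% = 4818. Training set = 16060 - 4818 = 11242.

11242


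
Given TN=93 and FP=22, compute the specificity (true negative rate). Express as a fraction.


Specificity = TN / (TN + FP) = 93 / 115 = 93/115.

93/115


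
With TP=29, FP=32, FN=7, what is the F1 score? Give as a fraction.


Precision = 29/61 = 29/61. Recall = 29/36 = 29/36. F1 = 2*P*R/(P+R) = 58/97.

58/97


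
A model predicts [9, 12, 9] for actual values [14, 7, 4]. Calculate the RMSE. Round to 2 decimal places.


MSE = 25.0000. RMSE = sqrt(25.0000) = 5.00.

5.00


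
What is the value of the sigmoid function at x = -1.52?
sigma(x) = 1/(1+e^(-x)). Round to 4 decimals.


sigma(-1.52) = 1/(1+e^(1.52)) = 1/(1+4.572225) = 1/5.572225 = 0.1795.

0.1795


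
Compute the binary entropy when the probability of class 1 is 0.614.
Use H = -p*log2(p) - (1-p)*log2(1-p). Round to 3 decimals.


H = -0.614*log2(0.614) - 0.386*log2(0.386) = 0.962.

0.962


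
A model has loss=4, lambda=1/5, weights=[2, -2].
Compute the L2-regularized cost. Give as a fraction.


L2 sq norm = sum(w^2) = 8. J = 4 + 1/5 * 8 = 28/5.

28/5


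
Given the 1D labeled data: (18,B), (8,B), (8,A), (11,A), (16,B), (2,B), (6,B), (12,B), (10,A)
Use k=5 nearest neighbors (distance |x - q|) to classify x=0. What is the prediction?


Distances: |18-0|=18, |8-0|=8, |8-0|=8, |11-0|=11, |16-0|=16, |2-0|=2, |6-0|=6, |12-0|=12, |10-0|=10. 5 nearest: (2,B), (6,B), (8,A), (8,B), (10,A). Counts: {'B': 3, 'A': 2}. Majority class: B.

B


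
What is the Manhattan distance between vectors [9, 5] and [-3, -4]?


d = sum of absolute differences: |9--3|=12 + |5--4|=9 = 21.

21


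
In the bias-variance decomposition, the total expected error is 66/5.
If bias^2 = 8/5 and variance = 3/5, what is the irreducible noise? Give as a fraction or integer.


Total error = bias^2 + variance + irreducible noise. So irreducible noise = 66/5 - 8/5 - 3/5 = 11.

11


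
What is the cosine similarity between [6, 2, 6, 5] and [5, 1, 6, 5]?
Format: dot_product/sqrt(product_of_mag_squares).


dot = 93. |a|^2 = 101, |b|^2 = 87. cos = 93/sqrt(8787).

93/sqrt(8787)


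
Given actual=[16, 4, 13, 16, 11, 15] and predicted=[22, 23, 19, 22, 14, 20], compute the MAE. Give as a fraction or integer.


MAE = (1/6) * (|16-22|=6 + |4-23|=19 + |13-19|=6 + |16-22|=6 + |11-14|=3 + |15-20|=5). Sum = 45. MAE = 15/2.

15/2


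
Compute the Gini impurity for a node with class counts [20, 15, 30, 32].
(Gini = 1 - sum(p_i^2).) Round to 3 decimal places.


Total = 97. Proportions: 20/97, 15/97, 30/97, 32/97. sum(p_i^2) = 0.2709. Gini = 1 - 0.2709 = 0.7291, which rounds to 0.729.

0.729


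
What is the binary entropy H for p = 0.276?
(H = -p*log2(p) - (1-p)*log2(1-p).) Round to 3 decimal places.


H = -0.276*log2(0.276) - 0.724*log2(0.724) = 0.850.

0.850


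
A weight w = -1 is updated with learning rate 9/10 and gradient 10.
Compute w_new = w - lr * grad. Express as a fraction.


w_new = -1 - 9/10 * 10 = -1 - 9 = -10.

-10


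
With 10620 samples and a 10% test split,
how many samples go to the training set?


Test set = 10620 * 10% = 1062. Training set = 10620 - 1062 = 9558.

9558


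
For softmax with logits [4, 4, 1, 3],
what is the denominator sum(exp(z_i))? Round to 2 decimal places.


Denom = e^4=54.5982 + e^4=54.5982 + e^1=2.7183 + e^3=20.0855. Sum = 132.0002, which rounds to 132.00.

132.00


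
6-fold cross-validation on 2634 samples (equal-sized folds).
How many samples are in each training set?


Each validation fold has 2634/6 = 439 samples. Training set = 2634 - 439 = 2195.

2195


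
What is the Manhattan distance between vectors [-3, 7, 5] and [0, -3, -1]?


d = sum of absolute differences: |-3-0|=3 + |7--3|=10 + |5--1|=6 = 19.

19


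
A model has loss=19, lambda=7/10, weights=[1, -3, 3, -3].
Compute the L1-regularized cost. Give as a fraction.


L1 norm = sum(|w|) = 10. J = 19 + 7/10 * 10 = 26.

26


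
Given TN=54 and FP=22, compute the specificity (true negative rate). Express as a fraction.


Specificity = TN / (TN + FP) = 54 / 76 = 27/38.

27/38


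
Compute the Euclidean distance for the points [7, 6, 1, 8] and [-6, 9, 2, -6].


d = sqrt(sum of squared differences). (7--6)^2=169, (6-9)^2=9, (1-2)^2=1, (8--6)^2=196. Sum = 375.

sqrt(375)


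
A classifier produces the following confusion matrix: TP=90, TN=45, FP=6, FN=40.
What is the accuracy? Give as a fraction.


Accuracy = (TP + TN) / (TP + TN + FP + FN) = (90 + 45) / 181 = 135/181.

135/181


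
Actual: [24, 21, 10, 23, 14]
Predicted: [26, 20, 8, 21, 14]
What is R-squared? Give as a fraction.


Mean(y) = 92/5. SS_res = 13. SS_tot = 746/5. R^2 = 1 - 13/(746/5) = 681/746.

681/746


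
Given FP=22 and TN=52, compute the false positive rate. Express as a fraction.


FPR = FP / (FP + TN) = 22 / 74 = 11/37.

11/37


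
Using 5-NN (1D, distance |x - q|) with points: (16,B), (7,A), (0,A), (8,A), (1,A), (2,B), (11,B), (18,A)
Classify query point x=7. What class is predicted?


Distances: |16-7|=9, |7-7|=0, |0-7|=7, |8-7|=1, |1-7|=6, |2-7|=5, |11-7|=4, |18-7|=11. 5 nearest: (7,A), (8,A), (11,B), (2,B), (1,A). Counts: {'A': 3, 'B': 2}. Majority class: A.

A


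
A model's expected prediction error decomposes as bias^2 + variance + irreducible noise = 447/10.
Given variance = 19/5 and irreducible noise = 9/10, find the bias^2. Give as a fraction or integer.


Total error = bias^2 + variance + irreducible noise. So bias^2 = 447/10 - 19/5 - 9/10 = 40.

40


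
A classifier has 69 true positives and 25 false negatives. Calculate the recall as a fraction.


Recall = TP / (TP + FN) = 69 / 94 = 69/94.

69/94


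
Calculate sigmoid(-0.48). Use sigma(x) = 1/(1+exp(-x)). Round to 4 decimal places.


sigma(-0.48) = 1/(1+e^(0.48)) = 1/(1+1.616074) = 1/2.616074 = 0.3823.

0.3823


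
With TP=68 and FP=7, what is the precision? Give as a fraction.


Precision = TP / (TP + FP) = 68 / 75 = 68/75.

68/75


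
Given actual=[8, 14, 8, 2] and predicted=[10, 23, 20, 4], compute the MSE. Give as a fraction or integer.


MSE = (1/4) * ((8-10)^2=4 + (14-23)^2=81 + (8-20)^2=144 + (2-4)^2=4). Sum = 233. MSE = 233/4.

233/4


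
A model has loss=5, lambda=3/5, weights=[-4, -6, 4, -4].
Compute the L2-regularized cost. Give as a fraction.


L2 sq norm = sum(w^2) = 84. J = 5 + 3/5 * 84 = 277/5.

277/5


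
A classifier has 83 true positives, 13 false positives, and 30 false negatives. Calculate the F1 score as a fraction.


Precision = 83/96 = 83/96. Recall = 83/113 = 83/113. F1 = 2*P*R/(P+R) = 166/209.

166/209


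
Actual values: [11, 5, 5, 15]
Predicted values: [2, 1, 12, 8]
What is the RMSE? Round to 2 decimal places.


MSE = 48.7500. RMSE = sqrt(48.7500) = 6.98.

6.98


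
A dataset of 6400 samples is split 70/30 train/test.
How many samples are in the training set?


Test set = 6400 * 30% = 1920. Training set = 6400 - 1920 = 4480.

4480


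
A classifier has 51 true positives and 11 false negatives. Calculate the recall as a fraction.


Recall = TP / (TP + FN) = 51 / 62 = 51/62.

51/62


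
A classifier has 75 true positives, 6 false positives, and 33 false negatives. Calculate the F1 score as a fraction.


Precision = 75/81 = 25/27. Recall = 75/108 = 25/36. F1 = 2*P*R/(P+R) = 50/63.

50/63


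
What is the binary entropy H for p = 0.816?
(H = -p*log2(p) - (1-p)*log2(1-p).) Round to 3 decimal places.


H = -0.816*log2(0.816) - 0.184*log2(0.184) = 0.689.

0.689


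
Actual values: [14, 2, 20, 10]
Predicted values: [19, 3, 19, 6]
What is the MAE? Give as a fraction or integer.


MAE = (1/4) * (|14-19|=5 + |2-3|=1 + |20-19|=1 + |10-6|=4). Sum = 11. MAE = 11/4.

11/4


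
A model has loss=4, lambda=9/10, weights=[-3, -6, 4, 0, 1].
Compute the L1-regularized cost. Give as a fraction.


L1 norm = sum(|w|) = 14. J = 4 + 9/10 * 14 = 83/5.

83/5


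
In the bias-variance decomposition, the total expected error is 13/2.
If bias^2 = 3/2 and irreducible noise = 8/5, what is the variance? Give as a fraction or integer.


Total error = bias^2 + variance + irreducible noise. So variance = 13/2 - 3/2 - 8/5 = 17/5.

17/5


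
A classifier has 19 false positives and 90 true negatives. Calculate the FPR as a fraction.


FPR = FP / (FP + TN) = 19 / 109 = 19/109.

19/109


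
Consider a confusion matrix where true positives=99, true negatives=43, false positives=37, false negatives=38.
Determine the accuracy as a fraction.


Accuracy = (TP + TN) / (TP + TN + FP + FN) = (99 + 43) / 217 = 142/217.

142/217


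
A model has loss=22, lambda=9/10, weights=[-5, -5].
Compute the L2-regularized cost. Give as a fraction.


L2 sq norm = sum(w^2) = 50. J = 22 + 9/10 * 50 = 67.

67


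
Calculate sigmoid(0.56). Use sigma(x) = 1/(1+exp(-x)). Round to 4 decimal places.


sigma(0.56) = 1/(1+e^(-0.56)) = 1/(1+0.571209) = 1/1.571209 = 0.6365.

0.6365


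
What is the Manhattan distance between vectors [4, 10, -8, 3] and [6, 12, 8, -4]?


d = sum of absolute differences: |4-6|=2 + |10-12|=2 + |-8-8|=16 + |3--4|=7 = 27.

27


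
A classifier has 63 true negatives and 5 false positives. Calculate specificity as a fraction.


Specificity = TN / (TN + FP) = 63 / 68 = 63/68.

63/68


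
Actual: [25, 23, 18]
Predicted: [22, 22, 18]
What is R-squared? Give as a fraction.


Mean(y) = 22. SS_res = 10. SS_tot = 26. R^2 = 1 - 10/(26) = 8/13.

8/13


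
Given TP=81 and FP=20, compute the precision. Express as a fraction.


Precision = TP / (TP + FP) = 81 / 101 = 81/101.

81/101


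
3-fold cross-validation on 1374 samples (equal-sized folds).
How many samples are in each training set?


Each validation fold has 1374/3 = 458 samples. Training set = 1374 - 458 = 916.

916


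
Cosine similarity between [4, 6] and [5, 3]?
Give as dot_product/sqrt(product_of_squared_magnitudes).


dot = 38. |a|^2 = 52, |b|^2 = 34. cos = 38/sqrt(1768).

38/sqrt(1768)


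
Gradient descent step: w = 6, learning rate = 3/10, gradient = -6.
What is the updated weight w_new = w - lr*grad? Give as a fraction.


w_new = 6 - 3/10 * -6 = 6 - -9/5 = 39/5.

39/5


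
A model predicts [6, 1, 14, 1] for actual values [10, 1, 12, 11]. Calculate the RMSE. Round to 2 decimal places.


MSE = 30.0000. RMSE = sqrt(30.0000) = 5.48.

5.48


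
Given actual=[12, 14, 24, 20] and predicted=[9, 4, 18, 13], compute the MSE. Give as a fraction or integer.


MSE = (1/4) * ((12-9)^2=9 + (14-4)^2=100 + (24-18)^2=36 + (20-13)^2=49). Sum = 194. MSE = 97/2.

97/2


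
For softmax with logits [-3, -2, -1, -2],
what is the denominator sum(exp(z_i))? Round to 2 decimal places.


Denom = e^-3=0.0498 + e^-2=0.1353 + e^-1=0.3679 + e^-2=0.1353. Sum = 0.6883, which rounds to 0.69.

0.69


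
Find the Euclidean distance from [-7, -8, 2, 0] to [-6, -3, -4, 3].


d = sqrt(sum of squared differences). (-7--6)^2=1, (-8--3)^2=25, (2--4)^2=36, (0-3)^2=9. Sum = 71.

sqrt(71)


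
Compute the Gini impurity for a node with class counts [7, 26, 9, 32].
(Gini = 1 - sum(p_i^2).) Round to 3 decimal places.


Total = 74. Proportions: 7/74, 26/74, 9/74, 32/74. sum(p_i^2) = 0.3342. Gini = 1 - 0.3342 = 0.6658, which rounds to 0.666.

0.666


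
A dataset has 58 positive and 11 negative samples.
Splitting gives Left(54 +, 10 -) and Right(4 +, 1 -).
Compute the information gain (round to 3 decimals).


H(parent) = 0.6329. H(left) = 0.6253, H(right) = 0.7219. Weighted = (64/69)*0.6253 + (5/69)*0.7219 = 0.6323. IG = 0.6329 - 0.6323 = 0.0006, which rounds to 0.001.

0.001


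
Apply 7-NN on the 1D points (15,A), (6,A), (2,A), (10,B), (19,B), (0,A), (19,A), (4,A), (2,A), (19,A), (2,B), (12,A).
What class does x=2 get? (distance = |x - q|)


Distances: |15-2|=13, |6-2|=4, |2-2|=0, |10-2|=8, |19-2|=17, |0-2|=2, |19-2|=17, |4-2|=2, |2-2|=0, |19-2|=17, |2-2|=0, |12-2|=10. 7 nearest: (2,A), (2,A), (2,B), (0,A), (4,A), (6,A), (10,B). Counts: {'A': 5, 'B': 2}. Majority class: A.

A


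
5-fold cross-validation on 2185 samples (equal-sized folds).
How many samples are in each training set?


Each validation fold has 2185/5 = 437 samples. Training set = 2185 - 437 = 1748.

1748


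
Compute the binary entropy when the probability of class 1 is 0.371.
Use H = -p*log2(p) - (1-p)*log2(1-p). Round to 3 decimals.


H = -0.371*log2(0.371) - 0.629*log2(0.629) = 0.951.

0.951


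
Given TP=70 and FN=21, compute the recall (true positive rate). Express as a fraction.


Recall = TP / (TP + FN) = 70 / 91 = 10/13.

10/13


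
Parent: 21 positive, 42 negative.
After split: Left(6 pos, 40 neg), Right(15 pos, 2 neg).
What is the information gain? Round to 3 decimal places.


H(parent) = 0.9183. H(left) = 0.5586, H(right) = 0.5226. Weighted = (46/63)*0.5586 + (17/63)*0.5226 = 0.5489. IG = 0.9183 - 0.5489 = 0.3694, which rounds to 0.369.

0.369


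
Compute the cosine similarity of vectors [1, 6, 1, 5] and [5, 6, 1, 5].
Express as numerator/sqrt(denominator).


dot = 67. |a|^2 = 63, |b|^2 = 87. cos = 67/sqrt(5481).

67/sqrt(5481)


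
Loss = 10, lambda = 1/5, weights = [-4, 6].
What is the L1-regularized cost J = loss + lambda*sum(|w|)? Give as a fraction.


L1 norm = sum(|w|) = 10. J = 10 + 1/5 * 10 = 12.

12


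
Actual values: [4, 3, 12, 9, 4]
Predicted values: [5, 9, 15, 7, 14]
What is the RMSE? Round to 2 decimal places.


MSE = 30.0000. RMSE = sqrt(30.0000) = 5.48.

5.48


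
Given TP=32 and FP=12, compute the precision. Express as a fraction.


Precision = TP / (TP + FP) = 32 / 44 = 8/11.

8/11


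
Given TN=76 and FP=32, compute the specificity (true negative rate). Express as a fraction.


Specificity = TN / (TN + FP) = 76 / 108 = 19/27.

19/27


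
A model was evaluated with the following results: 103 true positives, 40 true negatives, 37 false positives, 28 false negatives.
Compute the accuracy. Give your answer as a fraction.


Accuracy = (TP + TN) / (TP + TN + FP + FN) = (103 + 40) / 208 = 11/16.

11/16


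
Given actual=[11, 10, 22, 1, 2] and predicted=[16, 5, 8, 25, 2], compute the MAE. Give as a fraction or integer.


MAE = (1/5) * (|11-16|=5 + |10-5|=5 + |22-8|=14 + |1-25|=24 + |2-2|=0). Sum = 48. MAE = 48/5.

48/5


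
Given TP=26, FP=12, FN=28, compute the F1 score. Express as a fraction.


Precision = 26/38 = 13/19. Recall = 26/54 = 13/27. F1 = 2*P*R/(P+R) = 13/23.

13/23


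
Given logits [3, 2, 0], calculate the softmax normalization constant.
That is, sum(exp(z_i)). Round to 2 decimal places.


Denom = e^3=20.0855 + e^2=7.3891 + e^0=1.0000. Sum = 28.4746, which rounds to 28.47.

28.47


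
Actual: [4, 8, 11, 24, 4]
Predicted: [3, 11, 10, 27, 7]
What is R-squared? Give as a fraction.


Mean(y) = 51/5. SS_res = 29. SS_tot = 1364/5. R^2 = 1 - 29/(1364/5) = 1219/1364.

1219/1364


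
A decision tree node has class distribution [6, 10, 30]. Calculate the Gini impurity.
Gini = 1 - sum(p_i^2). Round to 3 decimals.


Total = 46. Proportions: 6/46, 10/46, 30/46. sum(p_i^2) = 0.4896. Gini = 1 - 0.4896 = 0.5104, which rounds to 0.510.

0.510


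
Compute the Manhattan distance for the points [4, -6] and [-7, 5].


d = sum of absolute differences: |4--7|=11 + |-6-5|=11 = 22.

22


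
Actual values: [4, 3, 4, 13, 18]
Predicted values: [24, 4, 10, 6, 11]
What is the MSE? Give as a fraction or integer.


MSE = (1/5) * ((4-24)^2=400 + (3-4)^2=1 + (4-10)^2=36 + (13-6)^2=49 + (18-11)^2=49). Sum = 535. MSE = 107.

107


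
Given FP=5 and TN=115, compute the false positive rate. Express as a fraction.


FPR = FP / (FP + TN) = 5 / 120 = 1/24.

1/24


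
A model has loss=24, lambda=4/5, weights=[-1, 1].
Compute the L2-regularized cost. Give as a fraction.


L2 sq norm = sum(w^2) = 2. J = 24 + 4/5 * 2 = 128/5.

128/5


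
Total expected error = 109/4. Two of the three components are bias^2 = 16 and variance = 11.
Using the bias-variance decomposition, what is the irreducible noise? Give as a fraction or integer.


Total error = bias^2 + variance + irreducible noise. So irreducible noise = 109/4 - 16 - 11 = 1/4.

1/4


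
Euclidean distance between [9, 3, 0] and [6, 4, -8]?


d = sqrt(sum of squared differences). (9-6)^2=9, (3-4)^2=1, (0--8)^2=64. Sum = 74.

sqrt(74)


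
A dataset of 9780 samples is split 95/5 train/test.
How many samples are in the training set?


Test set = 9780 * 5% = 489. Training set = 9780 - 489 = 9291.

9291


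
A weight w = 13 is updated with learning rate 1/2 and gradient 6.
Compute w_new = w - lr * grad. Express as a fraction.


w_new = 13 - 1/2 * 6 = 13 - 3 = 10.

10


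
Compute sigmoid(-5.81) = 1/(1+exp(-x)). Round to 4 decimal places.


sigma(-5.81) = 1/(1+e^(5.81)) = 1/(1+333.619126) = 1/334.619126 = 0.0030.

0.0030


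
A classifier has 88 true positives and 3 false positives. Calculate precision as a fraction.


Precision = TP / (TP + FP) = 88 / 91 = 88/91.

88/91


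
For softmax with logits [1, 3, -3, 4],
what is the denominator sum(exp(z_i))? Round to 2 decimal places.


Denom = e^1=2.7183 + e^3=20.0855 + e^-3=0.0498 + e^4=54.5982. Sum = 77.4518, which rounds to 77.45.

77.45
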